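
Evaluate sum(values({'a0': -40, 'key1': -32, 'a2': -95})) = (-40) + (-32) + (-95)
= -167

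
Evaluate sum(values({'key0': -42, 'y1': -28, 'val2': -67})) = (-42) + (-28) + (-67)
= -137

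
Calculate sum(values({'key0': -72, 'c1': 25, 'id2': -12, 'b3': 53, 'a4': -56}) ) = (-72) + 25 + (-12) + 53 + (-56)
= -62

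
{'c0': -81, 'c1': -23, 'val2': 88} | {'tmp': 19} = {'c0': -81, 'c1': -23, 'val2': 88, 'tmp': 19}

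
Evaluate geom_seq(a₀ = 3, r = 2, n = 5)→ [3, 6, 12, 24, 48]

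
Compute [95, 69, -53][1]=69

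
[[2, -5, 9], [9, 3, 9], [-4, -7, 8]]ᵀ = [[2, 9, -4], [-5, 3, -7], [9, 9, 8]]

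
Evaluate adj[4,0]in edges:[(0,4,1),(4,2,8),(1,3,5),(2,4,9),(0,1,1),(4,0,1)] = 1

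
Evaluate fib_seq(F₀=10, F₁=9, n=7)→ [10, 9, 19, 28, 47, 75, 122]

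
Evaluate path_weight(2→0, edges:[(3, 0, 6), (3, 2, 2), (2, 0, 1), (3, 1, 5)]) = w(2→0)=1
= 1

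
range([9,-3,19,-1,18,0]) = 22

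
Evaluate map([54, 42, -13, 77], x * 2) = [108, 84, -26, 154]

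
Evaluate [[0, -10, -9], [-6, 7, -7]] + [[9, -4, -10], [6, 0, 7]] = [[9, -14, -19], [0, 7, 0]]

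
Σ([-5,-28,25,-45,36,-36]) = (-5) + (-28) + 25 + (-45) + 36 + (-36)
= -53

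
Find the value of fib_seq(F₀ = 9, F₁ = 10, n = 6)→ F_2 = F_1 + F_0 = 19
F_3 = F_2 + F_1 = 29
F_4 = F_3 + F_2 = 48
...
= [9, 10, 19, 29, 48, 77]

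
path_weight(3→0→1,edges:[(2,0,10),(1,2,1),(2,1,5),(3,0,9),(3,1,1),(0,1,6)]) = w(3→0)=9 + w(0→1)=6
= 15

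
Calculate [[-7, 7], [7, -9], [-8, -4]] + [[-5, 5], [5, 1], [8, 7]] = [[-12, 12], [12, -8], [0, 3]]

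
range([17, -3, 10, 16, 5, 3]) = 20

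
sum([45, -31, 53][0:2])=14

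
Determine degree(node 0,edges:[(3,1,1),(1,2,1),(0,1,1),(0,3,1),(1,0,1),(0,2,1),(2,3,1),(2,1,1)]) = 4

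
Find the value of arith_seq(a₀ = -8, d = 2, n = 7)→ [-8, -6, -4, -2, 0, 2, 4]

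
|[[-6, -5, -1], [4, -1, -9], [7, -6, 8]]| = 864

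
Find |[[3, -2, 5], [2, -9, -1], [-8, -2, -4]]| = -310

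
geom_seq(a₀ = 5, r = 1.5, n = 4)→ [5.0, 7.5, 11.25, 16.875]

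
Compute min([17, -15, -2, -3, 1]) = -15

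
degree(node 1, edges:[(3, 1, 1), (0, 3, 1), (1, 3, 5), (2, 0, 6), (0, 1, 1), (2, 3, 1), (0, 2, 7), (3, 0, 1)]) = incident: (3,1), (1,3), (0,1)
= 3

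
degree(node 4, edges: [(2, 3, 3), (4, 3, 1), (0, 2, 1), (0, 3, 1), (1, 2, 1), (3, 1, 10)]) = incident: (4,3)
= 1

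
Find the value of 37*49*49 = 88837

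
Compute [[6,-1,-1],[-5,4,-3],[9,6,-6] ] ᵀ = [[6, -5, 9], [-1, 4, 6], [-1, -3, -6]]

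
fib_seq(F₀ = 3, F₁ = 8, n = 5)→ [3, 8, 11, 19, 30]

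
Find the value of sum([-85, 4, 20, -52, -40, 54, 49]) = (-85) + 4 + 20 + (-52) + (-40) + 54 + 49
= -50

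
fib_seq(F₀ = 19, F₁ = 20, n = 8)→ F_2 = F_1 + F_0 = 39
F_3 = F_2 + F_1 = 59
F_4 = F_3 + F_2 = 98
...
= [19, 20, 39, 59, 98, 157, 255, 412]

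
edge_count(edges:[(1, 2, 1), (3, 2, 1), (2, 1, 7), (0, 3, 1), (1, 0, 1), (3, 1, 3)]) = 6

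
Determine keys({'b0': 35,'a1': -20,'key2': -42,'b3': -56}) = ['b0', 'a1', 'key2', 'b3']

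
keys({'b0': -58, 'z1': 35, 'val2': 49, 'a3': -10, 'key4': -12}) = ['b0', 'z1', 'val2', 'a3', 'key4']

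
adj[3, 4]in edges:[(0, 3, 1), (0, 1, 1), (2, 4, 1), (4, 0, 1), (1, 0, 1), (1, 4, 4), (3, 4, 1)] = 1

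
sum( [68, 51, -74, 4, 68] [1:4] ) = slice → [51, -74, 4]
51 + (-74) + 4
= -19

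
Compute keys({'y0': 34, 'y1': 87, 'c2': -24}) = ['y0', 'y1', 'c2']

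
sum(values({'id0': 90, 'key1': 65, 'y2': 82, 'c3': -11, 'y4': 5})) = 90 + 65 + 82 + (-11) + 5
= 231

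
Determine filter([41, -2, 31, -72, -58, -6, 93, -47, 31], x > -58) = [41, -2, 31, -6, 93, -47, 31]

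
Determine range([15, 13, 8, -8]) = 23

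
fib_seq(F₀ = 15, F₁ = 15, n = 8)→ [15, 15, 30, 45, 75, 120, 195, 315]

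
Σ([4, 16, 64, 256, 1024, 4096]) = 4 + 16 + 64 + 256 + 1024 + 4096
= 5460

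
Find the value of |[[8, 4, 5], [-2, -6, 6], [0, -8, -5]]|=664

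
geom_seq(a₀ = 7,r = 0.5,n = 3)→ a_0 = 7*0.5^0 = 7.0
a_1 = 7*0.5^1 = 3.5
a_2 = 7*0.5^2 = 1.75
= [7.0, 3.5, 1.75]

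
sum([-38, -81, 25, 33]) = (-38) + (-81) + 25 + 33
= -61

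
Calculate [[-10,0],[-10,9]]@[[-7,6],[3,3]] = C[0][0] = (-10)*(-7) + (0)*(3) = 70
C[0][1] = (-10)*(6) + (0)*(3) = -60
C[1][0] = (-10)*(-7) + (9)*(3) = 97
C[1][1] = (-10)*(6) + (9)*(3) = -33
= [[70, -60], [97, -33]]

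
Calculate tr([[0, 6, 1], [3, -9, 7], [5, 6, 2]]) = diagonal: 0 + (-9) + 2
= -7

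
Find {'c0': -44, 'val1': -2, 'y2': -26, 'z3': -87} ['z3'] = -87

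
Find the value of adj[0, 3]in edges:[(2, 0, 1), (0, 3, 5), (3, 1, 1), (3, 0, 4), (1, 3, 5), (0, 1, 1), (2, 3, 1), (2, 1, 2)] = 5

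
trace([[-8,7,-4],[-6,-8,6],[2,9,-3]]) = -19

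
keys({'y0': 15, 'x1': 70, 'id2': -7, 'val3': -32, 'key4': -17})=['y0', 'x1', 'id2', 'val3', 'key4']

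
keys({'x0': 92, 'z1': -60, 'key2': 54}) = ['x0', 'z1', 'key2']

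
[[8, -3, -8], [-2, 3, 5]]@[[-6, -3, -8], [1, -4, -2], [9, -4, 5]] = C[0][0] = (8)*(-6) + (-3)*(1) + (-8)*(9) = -123
C[0][1] = (8)*(-3) + (-3)*(-4) + (-8)*(-4) = 20
C[0][2] = (8)*(-8) + (-3)*(-2) + (-8)*(5) = -98
C[1][0] = (-2)*(-6) + (3)*(1) + (5)*(9) = 60
C[1][1] = (-2)*(-3) + (3)*(-4) + (5)*(-4) = -26
C[1][2] = (-2)*(-8) + (3)*(-2) + (5)*(5) = 35
= [[-123, 20, -98], [60, -26, 35]]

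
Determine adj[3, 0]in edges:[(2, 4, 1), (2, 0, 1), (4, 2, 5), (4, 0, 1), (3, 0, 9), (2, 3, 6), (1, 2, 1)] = 9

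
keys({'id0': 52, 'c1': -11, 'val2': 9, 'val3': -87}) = ['id0', 'c1', 'val2', 'val3']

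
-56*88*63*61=-18938304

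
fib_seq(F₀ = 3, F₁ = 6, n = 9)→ [3, 6, 9, 15, 24, 39, 63, 102, 165]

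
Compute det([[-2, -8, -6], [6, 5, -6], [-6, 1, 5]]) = (1)*(-2)*det([[5, -6], [1, 5]]) + (-1)*(-8)*det([[6, -6], [-6, 5]]) + (1)*(-6)*det([[6, 5], [-6, 1]])
= -62 + -48 + -216
= -326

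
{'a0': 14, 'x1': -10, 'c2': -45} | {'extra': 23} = {'a0': 14, 'x1': -10, 'c2': -45, 'extra': 23}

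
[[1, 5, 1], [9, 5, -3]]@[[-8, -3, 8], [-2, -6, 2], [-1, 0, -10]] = C[0][0] = (1)*(-8) + (5)*(-2) + (1)*(-1) = -19
C[0][1] = (1)*(-3) + (5)*(-6) + (1)*(0) = -33
C[0][2] = (1)*(8) + (5)*(2) + (1)*(-10) = 8
C[1][0] = (9)*(-8) + (5)*(-2) + (-3)*(-1) = -79
C[1][1] = (9)*(-3) + (5)*(-6) + (-3)*(0) = -57
C[1][2] = (9)*(8) + (5)*(2) + (-3)*(-10) = 112
= [[-19, -33, 8], [-79, -57, 112]]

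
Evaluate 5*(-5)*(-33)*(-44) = -36300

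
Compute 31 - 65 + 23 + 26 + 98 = 113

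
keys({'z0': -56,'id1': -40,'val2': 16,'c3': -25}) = ['z0', 'id1', 'val2', 'c3']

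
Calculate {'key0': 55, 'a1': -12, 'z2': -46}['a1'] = -12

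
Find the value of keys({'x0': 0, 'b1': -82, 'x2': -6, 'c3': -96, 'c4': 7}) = ['x0', 'b1', 'x2', 'c3', 'c4']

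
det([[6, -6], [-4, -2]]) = (6)*(-2) - (-6)*(-4)
= -36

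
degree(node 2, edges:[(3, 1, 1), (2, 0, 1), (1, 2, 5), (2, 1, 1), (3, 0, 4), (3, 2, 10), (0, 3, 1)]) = incident: (2,0), (1,2), (2,1), (3,2)
= 4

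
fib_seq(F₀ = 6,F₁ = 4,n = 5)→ [6, 4, 10, 14, 24]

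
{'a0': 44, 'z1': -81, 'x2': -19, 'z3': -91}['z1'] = -81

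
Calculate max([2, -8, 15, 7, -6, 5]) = 15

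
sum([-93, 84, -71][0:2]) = -9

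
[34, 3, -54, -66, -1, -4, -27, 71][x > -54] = [34, 3, -1, -4, -27, 71]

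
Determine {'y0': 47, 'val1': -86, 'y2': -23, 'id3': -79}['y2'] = -23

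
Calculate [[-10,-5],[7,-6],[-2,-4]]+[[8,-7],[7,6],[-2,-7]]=[[-2, -12], [14, 0], [-4, -11]]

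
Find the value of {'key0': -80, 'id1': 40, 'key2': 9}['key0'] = -80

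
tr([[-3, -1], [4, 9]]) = diagonal: (-3) + 9
= 6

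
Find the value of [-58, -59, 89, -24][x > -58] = [89, -24]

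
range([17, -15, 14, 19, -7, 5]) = 34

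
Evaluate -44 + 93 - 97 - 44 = -92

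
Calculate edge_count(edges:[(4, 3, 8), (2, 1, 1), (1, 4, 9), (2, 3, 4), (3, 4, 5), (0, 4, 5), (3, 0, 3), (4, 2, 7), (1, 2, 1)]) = 9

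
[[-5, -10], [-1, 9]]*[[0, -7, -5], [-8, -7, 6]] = C[0][0] = (-5)*(0) + (-10)*(-8) = 80
C[0][1] = (-5)*(-7) + (-10)*(-7) = 105
C[0][2] = (-5)*(-5) + (-10)*(6) = -35
C[1][0] = (-1)*(0) + (9)*(-8) = -72
C[1][1] = (-1)*(-7) + (9)*(-7) = -56
C[1][2] = (-1)*(-5) + (9)*(6) = 59
= [[80, 105, -35], [-72, -56, 59]]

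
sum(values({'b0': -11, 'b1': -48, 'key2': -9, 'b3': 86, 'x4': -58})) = (-11) + (-48) + (-9) + 86 + (-58)
= -40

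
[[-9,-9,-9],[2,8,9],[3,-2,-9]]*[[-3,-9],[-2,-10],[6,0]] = [[-9, 171], [32, -98], [-59, -7]]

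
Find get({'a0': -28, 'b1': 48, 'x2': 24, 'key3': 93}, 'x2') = 24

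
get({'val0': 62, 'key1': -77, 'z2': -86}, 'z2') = -86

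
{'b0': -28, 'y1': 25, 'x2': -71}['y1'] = 25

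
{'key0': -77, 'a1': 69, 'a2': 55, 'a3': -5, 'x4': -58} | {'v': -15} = {'key0': -77, 'a1': 69, 'a2': 55, 'a3': -5, 'x4': -58, 'v': -15}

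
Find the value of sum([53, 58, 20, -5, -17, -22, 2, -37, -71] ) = -19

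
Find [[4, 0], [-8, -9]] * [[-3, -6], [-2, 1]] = C[0][0] = (4)*(-3) + (0)*(-2) = -12
C[0][1] = (4)*(-6) + (0)*(1) = -24
C[1][0] = (-8)*(-3) + (-9)*(-2) = 42
C[1][1] = (-8)*(-6) + (-9)*(1) = 39
= [[-12, -24], [42, 39]]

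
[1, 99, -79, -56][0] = 1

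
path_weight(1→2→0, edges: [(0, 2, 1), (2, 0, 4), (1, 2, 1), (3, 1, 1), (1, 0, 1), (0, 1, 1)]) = 5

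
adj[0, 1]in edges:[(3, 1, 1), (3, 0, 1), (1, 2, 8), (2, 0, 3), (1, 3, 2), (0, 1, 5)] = 5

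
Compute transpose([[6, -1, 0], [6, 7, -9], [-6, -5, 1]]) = [[6, 6, -6], [-1, 7, -5], [0, -9, 1]]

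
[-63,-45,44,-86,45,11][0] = -63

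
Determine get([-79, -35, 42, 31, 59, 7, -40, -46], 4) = 59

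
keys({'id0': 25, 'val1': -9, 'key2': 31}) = ['id0', 'val1', 'key2']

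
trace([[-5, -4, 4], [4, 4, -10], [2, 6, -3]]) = diagonal: (-5) + 4 + (-3)
= -4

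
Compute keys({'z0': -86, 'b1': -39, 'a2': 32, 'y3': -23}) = ['z0', 'b1', 'a2', 'y3']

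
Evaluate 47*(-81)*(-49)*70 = 13058010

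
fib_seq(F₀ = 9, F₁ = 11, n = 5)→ F_2 = F_1 + F_0 = 20
F_3 = F_2 + F_1 = 31
F_4 = F_3 + F_2 = 51
= [9, 11, 20, 31, 51]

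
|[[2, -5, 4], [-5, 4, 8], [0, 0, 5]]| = -85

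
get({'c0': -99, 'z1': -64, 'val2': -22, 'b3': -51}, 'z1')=-64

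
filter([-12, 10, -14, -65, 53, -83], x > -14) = keep x where x > -14: -12✓, 10✓, -14✗, -65✗, 53✓, -83✗
= [-12, 10, 53]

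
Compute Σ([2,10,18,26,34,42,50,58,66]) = 306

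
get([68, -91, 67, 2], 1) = -91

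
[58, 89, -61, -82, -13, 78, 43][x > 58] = [89, 78]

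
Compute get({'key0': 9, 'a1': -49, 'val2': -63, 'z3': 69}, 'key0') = 9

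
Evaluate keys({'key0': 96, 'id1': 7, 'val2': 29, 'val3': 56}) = ['key0', 'id1', 'val2', 'val3']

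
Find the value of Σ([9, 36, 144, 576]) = 9 + 36 + 144 + 576
= 765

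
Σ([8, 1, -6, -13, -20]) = -30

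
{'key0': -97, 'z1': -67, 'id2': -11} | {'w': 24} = {'key0': -97, 'z1': -67, 'id2': -11, 'w': 24}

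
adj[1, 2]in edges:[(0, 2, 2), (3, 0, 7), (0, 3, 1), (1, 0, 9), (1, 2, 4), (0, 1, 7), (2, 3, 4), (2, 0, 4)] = 4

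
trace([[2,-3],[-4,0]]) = 2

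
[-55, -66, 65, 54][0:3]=[-55, -66, 65]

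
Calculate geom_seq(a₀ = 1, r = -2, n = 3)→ [1, -2, 4]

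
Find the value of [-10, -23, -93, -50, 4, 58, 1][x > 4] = [58]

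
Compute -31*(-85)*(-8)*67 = -1412360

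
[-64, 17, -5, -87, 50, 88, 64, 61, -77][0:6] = [-64, 17, -5, -87, 50, 88]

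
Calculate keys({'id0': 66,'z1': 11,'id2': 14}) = ['id0', 'z1', 'id2']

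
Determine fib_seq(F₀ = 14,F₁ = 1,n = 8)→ [14, 1, 15, 16, 31, 47, 78, 125]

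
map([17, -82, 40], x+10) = 17+10=27, -82+10=-72, 40+10=50
= [27, -72, 50]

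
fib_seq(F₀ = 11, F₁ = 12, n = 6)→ [11, 12, 23, 35, 58, 93]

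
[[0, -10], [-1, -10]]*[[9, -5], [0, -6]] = C[0][0] = (0)*(9) + (-10)*(0) = 0
C[0][1] = (0)*(-5) + (-10)*(-6) = 60
C[1][0] = (-1)*(9) + (-10)*(0) = -9
C[1][1] = (-1)*(-5) + (-10)*(-6) = 65
= [[0, 60], [-9, 65]]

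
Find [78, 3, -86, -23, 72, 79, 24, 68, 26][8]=26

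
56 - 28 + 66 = 94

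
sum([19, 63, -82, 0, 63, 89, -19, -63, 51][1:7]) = slice → [63, -82, 0, 63, 89, -19]
63 + (-82) + 0 + 63 + 89 + (-19)
= 114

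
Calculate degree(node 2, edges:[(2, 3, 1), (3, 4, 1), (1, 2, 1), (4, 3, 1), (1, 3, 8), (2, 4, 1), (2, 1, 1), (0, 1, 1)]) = incident: (2,3), (1,2), (2,4), (2,1)
= 4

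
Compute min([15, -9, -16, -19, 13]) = -19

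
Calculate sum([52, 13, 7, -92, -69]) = 52 + 13 + 7 + (-92) + (-69)
= -89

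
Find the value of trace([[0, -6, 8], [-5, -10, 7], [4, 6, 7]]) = -3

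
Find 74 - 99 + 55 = 30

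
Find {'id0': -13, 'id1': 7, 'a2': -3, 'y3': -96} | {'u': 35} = {'id0': -13, 'id1': 7, 'a2': -3, 'y3': -96, 'u': 35}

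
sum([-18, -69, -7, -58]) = -152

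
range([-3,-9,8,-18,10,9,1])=28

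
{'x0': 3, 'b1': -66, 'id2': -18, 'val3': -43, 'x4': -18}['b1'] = -66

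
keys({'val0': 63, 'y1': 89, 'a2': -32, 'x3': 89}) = ['val0', 'y1', 'a2', 'x3']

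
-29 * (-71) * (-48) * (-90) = 8894880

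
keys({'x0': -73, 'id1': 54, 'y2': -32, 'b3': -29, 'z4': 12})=['x0', 'id1', 'y2', 'b3', 'z4']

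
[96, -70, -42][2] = -42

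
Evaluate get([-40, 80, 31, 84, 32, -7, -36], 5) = -7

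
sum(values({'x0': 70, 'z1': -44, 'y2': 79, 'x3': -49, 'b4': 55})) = 70 + (-44) + 79 + (-49) + 55
= 111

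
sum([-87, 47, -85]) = (-87) + 47 + (-85)
= -125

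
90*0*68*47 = 0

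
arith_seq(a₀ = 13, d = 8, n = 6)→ [13, 21, 29, 37, 45, 53]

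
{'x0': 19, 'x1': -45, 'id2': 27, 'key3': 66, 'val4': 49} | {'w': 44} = {'x0': 19, 'x1': -45, 'id2': 27, 'key3': 66, 'val4': 49, 'w': 44}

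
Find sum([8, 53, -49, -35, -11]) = 8 + 53 + (-49) + (-35) + (-11)
= -34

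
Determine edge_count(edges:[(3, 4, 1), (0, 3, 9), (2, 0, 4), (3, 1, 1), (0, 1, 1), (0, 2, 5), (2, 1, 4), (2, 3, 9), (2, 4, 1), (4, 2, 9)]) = 10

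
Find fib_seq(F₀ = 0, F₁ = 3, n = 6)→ F_2 = F_1 + F_0 = 3
F_3 = F_2 + F_1 = 6
F_4 = F_3 + F_2 = 9
...
= [0, 3, 3, 6, 9, 15]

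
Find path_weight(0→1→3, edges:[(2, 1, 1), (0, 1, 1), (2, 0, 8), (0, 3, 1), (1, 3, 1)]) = w(0→1)=1 + w(1→3)=1
= 2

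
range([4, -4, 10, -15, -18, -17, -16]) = 28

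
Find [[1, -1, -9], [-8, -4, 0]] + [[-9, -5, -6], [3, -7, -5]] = [[-8, -6, -15], [-5, -11, -5]]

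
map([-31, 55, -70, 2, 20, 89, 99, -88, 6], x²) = (-31)²=961, (55)²=3025, (-70)²=4900, (2)²=4, (20)²=400, (89)²=7921, (99)²=9801, (-88)²=7744, (6)²=36
= [961, 3025, 4900, 4, 400, 7921, 9801, 7744, 36]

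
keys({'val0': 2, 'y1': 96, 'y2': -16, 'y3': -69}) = ['val0', 'y1', 'y2', 'y3']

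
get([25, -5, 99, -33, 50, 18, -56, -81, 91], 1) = -5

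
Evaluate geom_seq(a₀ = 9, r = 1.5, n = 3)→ [9.0, 13.5, 20.25]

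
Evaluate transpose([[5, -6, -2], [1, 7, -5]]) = [[5, 1], [-6, 7], [-2, -5]]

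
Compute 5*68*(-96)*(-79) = 2578560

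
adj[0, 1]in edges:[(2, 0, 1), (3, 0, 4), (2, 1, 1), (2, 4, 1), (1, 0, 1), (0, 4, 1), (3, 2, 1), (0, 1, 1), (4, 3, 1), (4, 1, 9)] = 1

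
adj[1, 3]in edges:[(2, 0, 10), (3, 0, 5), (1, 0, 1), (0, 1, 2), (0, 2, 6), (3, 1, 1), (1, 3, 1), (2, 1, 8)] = 1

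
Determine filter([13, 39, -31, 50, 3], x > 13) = keep x where x > 13: 13✗, 39✓, -31✗, 50✓, 3✗
= [39, 50]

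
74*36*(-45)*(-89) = 10669320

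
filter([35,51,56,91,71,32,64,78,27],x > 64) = [91, 71, 78]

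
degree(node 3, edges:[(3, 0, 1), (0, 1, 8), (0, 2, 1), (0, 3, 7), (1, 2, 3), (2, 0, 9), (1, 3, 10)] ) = incident: (3,0), (0,3), (1,3)
= 3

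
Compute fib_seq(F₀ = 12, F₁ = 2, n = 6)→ F_2 = F_1 + F_0 = 14
F_3 = F_2 + F_1 = 16
F_4 = F_3 + F_2 = 30
...
= [12, 2, 14, 16, 30, 46]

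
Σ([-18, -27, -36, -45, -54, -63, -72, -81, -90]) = -486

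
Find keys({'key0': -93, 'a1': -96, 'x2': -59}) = ['key0', 'a1', 'x2']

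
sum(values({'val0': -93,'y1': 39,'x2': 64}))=10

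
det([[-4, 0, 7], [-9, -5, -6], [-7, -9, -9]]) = 358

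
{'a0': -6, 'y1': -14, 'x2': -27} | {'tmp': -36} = {'a0': -6, 'y1': -14, 'x2': -27, 'tmp': -36}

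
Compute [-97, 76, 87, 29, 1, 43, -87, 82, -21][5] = 43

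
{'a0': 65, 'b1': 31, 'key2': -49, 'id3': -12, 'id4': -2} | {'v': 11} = {'a0': 65, 'b1': 31, 'key2': -49, 'id3': -12, 'id4': -2, 'v': 11}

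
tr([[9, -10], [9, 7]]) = diagonal: 9 + 7
= 16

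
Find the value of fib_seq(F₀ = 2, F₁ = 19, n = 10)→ F_2 = F_1 + F_0 = 21
F_3 = F_2 + F_1 = 40
F_4 = F_3 + F_2 = 61
...
= [2, 19, 21, 40, 61, 101, 162, 263, 425, 688]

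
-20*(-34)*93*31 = 1960440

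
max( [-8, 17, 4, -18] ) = 17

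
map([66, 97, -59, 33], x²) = [4356, 9409, 3481, 1089]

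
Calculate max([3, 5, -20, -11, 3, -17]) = 5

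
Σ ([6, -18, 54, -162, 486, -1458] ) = -1092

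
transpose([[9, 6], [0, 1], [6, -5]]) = [[9, 0, 6], [6, 1, -5]]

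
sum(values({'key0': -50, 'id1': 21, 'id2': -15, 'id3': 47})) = 3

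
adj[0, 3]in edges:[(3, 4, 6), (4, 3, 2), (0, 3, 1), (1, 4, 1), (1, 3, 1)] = 1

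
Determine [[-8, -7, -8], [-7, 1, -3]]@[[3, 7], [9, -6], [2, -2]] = [[-103, 2], [-18, -49]]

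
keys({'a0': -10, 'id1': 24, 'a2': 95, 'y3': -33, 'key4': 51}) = ['a0', 'id1', 'a2', 'y3', 'key4']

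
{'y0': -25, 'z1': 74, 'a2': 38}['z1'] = 74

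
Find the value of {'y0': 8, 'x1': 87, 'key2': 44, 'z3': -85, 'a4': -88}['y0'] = 8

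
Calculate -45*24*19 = -20520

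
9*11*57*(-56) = -316008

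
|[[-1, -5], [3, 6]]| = 9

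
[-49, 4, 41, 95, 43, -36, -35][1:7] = [4, 41, 95, 43, -36, -35]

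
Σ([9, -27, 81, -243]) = 9 + -27 + 81 + -243
= -180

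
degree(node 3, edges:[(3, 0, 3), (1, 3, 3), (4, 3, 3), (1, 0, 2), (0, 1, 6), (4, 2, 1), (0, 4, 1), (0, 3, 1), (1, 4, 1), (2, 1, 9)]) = incident: (3,0), (1,3), (4,3), (0,3)
= 4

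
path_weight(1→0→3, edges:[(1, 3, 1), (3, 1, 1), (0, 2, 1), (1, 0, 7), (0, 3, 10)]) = w(1→0)=7 + w(0→3)=10
= 17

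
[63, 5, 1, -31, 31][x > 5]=keep x where x > 5: 63✓, 5✗, 1✗, -31✗, 31✓
= [63, 31]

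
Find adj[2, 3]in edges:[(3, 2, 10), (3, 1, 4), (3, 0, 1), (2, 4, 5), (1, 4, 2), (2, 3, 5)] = 5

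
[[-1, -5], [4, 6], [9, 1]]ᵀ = [[-1, 4, 9], [-5, 6, 1]]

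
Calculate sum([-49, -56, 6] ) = -99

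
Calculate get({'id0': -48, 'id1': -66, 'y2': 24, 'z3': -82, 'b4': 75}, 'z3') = -82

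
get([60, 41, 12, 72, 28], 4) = 28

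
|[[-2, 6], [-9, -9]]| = (-2)*(-9) - (6)*(-9)
= 72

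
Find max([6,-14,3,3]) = 6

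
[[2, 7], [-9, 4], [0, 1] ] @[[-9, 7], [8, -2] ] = [[38, 0], [113, -71], [8, -2]]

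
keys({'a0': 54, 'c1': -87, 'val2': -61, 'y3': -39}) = ['a0', 'c1', 'val2', 'y3']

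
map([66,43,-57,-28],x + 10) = 66+10=76, 43+10=53, -57+10=-47, -28+10=-18
= [76, 53, -47, -18]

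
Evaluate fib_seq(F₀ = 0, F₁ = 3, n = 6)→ F_2 = F_1 + F_0 = 3
F_3 = F_2 + F_1 = 6
F_4 = F_3 + F_2 = 9
...
= [0, 3, 3, 6, 9, 15]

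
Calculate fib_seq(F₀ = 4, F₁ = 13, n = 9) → F_2 = F_1 + F_0 = 17
F_3 = F_2 + F_1 = 30
F_4 = F_3 + F_2 = 47
...
= [4, 13, 17, 30, 47, 77, 124, 201, 325]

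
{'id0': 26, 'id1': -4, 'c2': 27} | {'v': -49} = {'id0': 26, 'id1': -4, 'c2': 27, 'v': -49}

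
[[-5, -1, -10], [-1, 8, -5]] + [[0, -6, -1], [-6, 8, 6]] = [[-5, -7, -11], [-7, 16, 1]]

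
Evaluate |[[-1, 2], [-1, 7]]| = (-1)*(7) - (2)*(-1)
= -5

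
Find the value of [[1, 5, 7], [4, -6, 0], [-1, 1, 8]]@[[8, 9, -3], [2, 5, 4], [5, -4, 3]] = C[0][0] = (1)*(8) + (5)*(2) + (7)*(5) = 53
C[0][1] = (1)*(9) + (5)*(5) + (7)*(-4) = 6
C[0][2] = (1)*(-3) + (5)*(4) + (7)*(3) = 38
C[1][0] = (4)*(8) + (-6)*(2) + (0)*(5) = 20
C[1][1] = (4)*(9) + (-6)*(5) + (0)*(-4) = 6
C[1][2] = (4)*(-3) + (-6)*(4) + (0)*(3) = -36
... (3 more cells)
= [[53, 6, 38], [20, 6, -36], [34, -36, 31]]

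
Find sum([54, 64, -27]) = 54 + 64 + (-27)
= 91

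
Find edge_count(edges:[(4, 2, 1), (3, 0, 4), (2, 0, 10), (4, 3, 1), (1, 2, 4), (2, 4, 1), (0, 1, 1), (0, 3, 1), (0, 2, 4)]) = 9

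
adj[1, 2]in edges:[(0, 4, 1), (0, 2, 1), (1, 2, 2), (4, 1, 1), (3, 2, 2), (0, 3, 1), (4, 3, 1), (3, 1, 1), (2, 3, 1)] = 2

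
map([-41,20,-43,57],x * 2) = -41*2=-82, 20*2=40, -43*2=-86, 57*2=114
= [-82, 40, -86, 114]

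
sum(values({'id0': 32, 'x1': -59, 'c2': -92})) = -119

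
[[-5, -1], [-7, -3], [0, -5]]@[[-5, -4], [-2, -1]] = [[27, 21], [41, 31], [10, 5]]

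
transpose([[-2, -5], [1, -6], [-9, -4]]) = [[-2, 1, -9], [-5, -6, -4]]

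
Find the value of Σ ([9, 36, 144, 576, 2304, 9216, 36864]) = 9 + 36 + 144 + 576 + 2304 + 9216 + 36864
= 49149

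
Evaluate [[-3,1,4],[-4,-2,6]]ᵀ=[[-3, -4], [1, -2], [4, 6]]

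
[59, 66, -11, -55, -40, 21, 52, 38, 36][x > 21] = [59, 66, 52, 38, 36]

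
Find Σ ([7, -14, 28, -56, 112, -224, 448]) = 7 + -14 + 28 + -56 + 112 + -224 + 448
= 301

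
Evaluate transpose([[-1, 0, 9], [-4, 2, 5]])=[[-1, -4], [0, 2], [9, 5]]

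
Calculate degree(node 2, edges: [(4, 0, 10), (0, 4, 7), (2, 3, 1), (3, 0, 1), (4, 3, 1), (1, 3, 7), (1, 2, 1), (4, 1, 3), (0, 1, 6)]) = incident: (2,3), (1,2)
= 2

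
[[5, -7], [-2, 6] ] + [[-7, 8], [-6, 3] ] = [[-2, 1], [-8, 9]]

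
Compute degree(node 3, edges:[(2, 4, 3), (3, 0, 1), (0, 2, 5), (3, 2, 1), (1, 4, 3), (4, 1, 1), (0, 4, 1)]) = incident: (3,0), (3,2)
= 2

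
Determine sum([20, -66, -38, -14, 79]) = -19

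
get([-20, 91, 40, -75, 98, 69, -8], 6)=-8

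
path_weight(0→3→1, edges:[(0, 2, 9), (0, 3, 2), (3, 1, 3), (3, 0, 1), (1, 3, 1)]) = w(0→3)=2 + w(3→1)=3
= 5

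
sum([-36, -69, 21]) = (-36) + (-69) + 21
= -84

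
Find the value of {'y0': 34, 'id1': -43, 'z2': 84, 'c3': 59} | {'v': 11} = {'y0': 34, 'id1': -43, 'z2': 84, 'c3': 59, 'v': 11}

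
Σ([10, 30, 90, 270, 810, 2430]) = 3640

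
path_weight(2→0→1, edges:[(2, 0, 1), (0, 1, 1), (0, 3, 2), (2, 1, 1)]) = w(2→0)=1 + w(0→1)=1
= 2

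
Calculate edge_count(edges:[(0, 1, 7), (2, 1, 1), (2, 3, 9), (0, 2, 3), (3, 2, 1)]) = 5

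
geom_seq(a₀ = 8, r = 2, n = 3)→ [8, 16, 32]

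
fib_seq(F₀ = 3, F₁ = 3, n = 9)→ F_2 = F_1 + F_0 = 6
F_3 = F_2 + F_1 = 9
F_4 = F_3 + F_2 = 15
...
= [3, 3, 6, 9, 15, 24, 39, 63, 102]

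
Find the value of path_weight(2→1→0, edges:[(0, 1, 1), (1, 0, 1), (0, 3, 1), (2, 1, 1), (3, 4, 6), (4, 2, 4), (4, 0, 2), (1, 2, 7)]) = 2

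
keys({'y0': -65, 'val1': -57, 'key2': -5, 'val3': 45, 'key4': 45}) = ['y0', 'val1', 'key2', 'val3', 'key4']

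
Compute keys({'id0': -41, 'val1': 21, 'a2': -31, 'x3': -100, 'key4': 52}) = ['id0', 'val1', 'a2', 'x3', 'key4']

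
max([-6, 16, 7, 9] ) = 16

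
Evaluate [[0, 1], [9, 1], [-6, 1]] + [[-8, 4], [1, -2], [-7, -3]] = [[-8, 5], [10, -1], [-13, -2]]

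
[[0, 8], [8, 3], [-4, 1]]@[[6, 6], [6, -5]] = [[48, -40], [66, 33], [-18, -29]]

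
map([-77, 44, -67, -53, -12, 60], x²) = (-77)²=5929, (44)²=1936, (-67)²=4489, (-53)²=2809, (-12)²=144, (60)²=3600
= [5929, 1936, 4489, 2809, 144, 3600]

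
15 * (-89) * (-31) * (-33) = -1365705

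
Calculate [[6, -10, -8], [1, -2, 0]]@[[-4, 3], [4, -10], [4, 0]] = C[0][0] = (6)*(-4) + (-10)*(4) + (-8)*(4) = -96
C[0][1] = (6)*(3) + (-10)*(-10) + (-8)*(0) = 118
C[1][0] = (1)*(-4) + (-2)*(4) + (0)*(4) = -12
C[1][1] = (1)*(3) + (-2)*(-10) + (0)*(0) = 23
= [[-96, 118], [-12, 23]]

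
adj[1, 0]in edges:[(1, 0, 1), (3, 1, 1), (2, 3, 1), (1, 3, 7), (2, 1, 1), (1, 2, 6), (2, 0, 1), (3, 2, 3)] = 1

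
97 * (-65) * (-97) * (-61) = -37306685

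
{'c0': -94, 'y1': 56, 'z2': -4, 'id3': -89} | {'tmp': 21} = {'c0': -94, 'y1': 56, 'z2': -4, 'id3': -89, 'tmp': 21}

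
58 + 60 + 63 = 181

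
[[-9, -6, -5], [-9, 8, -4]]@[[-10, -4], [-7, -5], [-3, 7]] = C[0][0] = (-9)*(-10) + (-6)*(-7) + (-5)*(-3) = 147
C[0][1] = (-9)*(-4) + (-6)*(-5) + (-5)*(7) = 31
C[1][0] = (-9)*(-10) + (8)*(-7) + (-4)*(-3) = 46
C[1][1] = (-9)*(-4) + (8)*(-5) + (-4)*(7) = -32
= [[147, 31], [46, -32]]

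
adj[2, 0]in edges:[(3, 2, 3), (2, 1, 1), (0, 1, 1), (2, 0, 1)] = 1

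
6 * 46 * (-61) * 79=-1330044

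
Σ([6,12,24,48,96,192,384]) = 6 + 12 + 24 + 48 + 96 + 192 + 384
= 762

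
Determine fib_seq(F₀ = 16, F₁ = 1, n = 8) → [16, 1, 17, 18, 35, 53, 88, 141]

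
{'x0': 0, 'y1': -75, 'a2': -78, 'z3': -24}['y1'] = -75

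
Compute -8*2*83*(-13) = 17264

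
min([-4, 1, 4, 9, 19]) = -4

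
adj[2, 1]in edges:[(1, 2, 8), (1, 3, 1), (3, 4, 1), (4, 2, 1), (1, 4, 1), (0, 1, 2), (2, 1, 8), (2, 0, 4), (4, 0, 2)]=8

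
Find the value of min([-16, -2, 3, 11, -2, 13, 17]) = -16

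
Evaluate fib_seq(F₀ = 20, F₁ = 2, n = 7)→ F_2 = F_1 + F_0 = 22
F_3 = F_2 + F_1 = 24
F_4 = F_3 + F_2 = 46
...
= [20, 2, 22, 24, 46, 70, 116]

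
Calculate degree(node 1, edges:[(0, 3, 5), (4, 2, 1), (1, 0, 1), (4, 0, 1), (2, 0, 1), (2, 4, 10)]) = incident: (1,0)
= 1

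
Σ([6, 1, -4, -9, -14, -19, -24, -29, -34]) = 6 + 1 + (-4) + (-9) + (-14) + (-19) + (-24) + (-29) + (-34)
= -126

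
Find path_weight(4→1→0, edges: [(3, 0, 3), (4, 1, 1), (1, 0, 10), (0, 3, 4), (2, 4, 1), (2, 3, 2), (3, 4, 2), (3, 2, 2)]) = w(4→1)=1 + w(1→0)=10
= 11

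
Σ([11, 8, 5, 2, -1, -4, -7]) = 11 + 8 + 5 + 2 + (-1) + (-4) + (-7)
= 14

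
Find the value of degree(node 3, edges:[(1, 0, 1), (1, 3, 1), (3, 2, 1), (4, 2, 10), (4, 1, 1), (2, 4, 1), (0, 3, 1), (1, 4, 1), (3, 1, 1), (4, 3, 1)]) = incident: (1,3), (3,2), (0,3), (3,1), (4,3)
= 5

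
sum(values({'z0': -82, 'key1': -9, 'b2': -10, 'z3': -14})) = -115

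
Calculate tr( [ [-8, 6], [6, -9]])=diagonal: (-8) + (-9)
= -17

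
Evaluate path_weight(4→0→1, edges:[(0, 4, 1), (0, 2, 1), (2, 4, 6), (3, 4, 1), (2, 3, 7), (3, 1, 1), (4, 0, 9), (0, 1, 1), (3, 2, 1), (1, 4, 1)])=10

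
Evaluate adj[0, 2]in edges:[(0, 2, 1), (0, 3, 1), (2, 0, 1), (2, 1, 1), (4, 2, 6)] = 1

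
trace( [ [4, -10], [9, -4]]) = 0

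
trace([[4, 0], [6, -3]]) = diagonal: 4 + (-3)
= 1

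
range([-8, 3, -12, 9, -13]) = 22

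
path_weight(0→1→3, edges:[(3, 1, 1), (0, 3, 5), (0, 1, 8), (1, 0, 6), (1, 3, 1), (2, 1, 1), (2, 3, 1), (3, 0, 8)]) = 9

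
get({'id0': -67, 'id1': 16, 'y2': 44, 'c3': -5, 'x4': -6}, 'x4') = -6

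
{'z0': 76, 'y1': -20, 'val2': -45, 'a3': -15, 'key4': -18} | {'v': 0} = {'z0': 76, 'y1': -20, 'val2': -45, 'a3': -15, 'key4': -18, 'v': 0}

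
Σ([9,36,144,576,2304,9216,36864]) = 9 + 36 + 144 + 576 + 2304 + 9216 + 36864
= 49149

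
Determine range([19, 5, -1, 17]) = 20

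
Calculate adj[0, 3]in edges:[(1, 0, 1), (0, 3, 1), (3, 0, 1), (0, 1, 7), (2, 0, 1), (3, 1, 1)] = 1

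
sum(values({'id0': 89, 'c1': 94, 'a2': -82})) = 89 + 94 + (-82)
= 101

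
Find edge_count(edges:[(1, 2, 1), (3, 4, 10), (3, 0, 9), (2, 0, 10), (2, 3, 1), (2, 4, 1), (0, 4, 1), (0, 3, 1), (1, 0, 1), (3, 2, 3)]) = 10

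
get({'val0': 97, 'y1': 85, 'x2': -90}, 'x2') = -90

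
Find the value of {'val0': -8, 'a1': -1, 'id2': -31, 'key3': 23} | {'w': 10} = {'val0': -8, 'a1': -1, 'id2': -31, 'key3': 23, 'w': 10}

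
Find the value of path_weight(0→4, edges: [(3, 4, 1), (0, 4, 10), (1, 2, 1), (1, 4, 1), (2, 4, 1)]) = w(0→4)=10
= 10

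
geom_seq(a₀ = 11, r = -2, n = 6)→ [11, -22, 44, -88, 176, -352]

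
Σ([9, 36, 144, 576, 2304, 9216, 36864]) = 9 + 36 + 144 + 576 + 2304 + 9216 + 36864
= 49149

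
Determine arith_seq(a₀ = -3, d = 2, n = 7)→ [-3, -1, 1, 3, 5, 7, 9]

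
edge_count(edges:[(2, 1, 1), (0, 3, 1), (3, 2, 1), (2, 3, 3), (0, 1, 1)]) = 5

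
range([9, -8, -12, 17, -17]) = 34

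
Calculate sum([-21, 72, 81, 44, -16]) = 160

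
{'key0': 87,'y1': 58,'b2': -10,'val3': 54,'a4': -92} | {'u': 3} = {'key0': 87, 'y1': 58, 'b2': -10, 'val3': 54, 'a4': -92, 'u': 3}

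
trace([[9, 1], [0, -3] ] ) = diagonal: 9 + (-3)
= 6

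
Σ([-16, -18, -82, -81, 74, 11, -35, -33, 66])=-114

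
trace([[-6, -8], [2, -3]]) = -9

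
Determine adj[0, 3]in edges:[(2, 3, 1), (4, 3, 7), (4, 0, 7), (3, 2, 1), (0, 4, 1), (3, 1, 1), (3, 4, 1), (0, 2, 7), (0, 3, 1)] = 1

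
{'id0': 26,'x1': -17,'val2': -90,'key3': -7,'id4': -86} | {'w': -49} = {'id0': 26, 'x1': -17, 'val2': -90, 'key3': -7, 'id4': -86, 'w': -49}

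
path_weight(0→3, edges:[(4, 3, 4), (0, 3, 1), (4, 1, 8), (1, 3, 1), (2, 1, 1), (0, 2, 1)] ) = w(0→3)=1
= 1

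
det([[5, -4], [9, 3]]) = (5)*(3) - (-4)*(9)
= 51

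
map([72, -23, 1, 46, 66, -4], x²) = (72)²=5184, (-23)²=529, (1)²=1, (46)²=2116, (66)²=4356, (-4)²=16
= [5184, 529, 1, 2116, 4356, 16]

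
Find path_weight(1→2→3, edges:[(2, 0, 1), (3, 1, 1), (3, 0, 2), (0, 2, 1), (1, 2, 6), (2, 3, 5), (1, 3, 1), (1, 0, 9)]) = 11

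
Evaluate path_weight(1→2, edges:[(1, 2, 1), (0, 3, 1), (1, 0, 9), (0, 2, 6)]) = w(1→2)=1
= 1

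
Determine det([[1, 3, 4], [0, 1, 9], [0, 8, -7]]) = -79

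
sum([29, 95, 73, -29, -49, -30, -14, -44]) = 29 + 95 + 73 + (-29) + (-49) + (-30) + (-14) + (-44)
= 31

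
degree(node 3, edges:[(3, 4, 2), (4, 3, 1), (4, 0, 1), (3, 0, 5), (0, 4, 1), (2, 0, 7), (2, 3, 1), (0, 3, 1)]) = incident: (3,4), (4,3), (3,0), (2,3), (0,3)
= 5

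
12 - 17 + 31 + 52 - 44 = 34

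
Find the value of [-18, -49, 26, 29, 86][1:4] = [-49, 26, 29]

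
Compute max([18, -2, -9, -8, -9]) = 18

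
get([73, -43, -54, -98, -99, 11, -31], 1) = -43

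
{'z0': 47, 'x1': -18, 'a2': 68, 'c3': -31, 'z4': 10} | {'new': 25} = {'z0': 47, 'x1': -18, 'a2': 68, 'c3': -31, 'z4': 10, 'new': 25}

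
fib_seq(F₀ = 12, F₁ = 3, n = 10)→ F_2 = F_1 + F_0 = 15
F_3 = F_2 + F_1 = 18
F_4 = F_3 + F_2 = 33
...
= [12, 3, 15, 18, 33, 51, 84, 135, 219, 354]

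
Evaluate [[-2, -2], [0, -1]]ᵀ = [[-2, 0], [-2, -1]]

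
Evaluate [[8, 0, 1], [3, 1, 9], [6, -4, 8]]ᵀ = [[8, 3, 6], [0, 1, -4], [1, 9, 8]]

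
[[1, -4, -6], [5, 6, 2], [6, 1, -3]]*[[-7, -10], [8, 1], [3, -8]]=[[-57, 34], [19, -60], [-43, -35]]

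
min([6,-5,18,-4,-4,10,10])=-5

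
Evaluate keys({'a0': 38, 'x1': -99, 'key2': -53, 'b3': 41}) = ['a0', 'x1', 'key2', 'b3']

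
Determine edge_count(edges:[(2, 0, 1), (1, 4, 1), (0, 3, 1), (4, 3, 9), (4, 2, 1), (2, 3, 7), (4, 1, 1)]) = 7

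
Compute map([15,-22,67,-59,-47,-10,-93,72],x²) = (15)²=225, (-22)²=484, (67)²=4489, (-59)²=3481, (-47)²=2209, (-10)²=100, (-93)²=8649, (72)²=5184
= [225, 484, 4489, 3481, 2209, 100, 8649, 5184]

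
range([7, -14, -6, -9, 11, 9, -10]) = 25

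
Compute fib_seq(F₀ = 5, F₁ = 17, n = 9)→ F_2 = F_1 + F_0 = 22
F_3 = F_2 + F_1 = 39
F_4 = F_3 + F_2 = 61
...
= [5, 17, 22, 39, 61, 100, 161, 261, 422]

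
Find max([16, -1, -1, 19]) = 19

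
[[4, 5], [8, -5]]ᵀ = [[4, 8], [5, -5]]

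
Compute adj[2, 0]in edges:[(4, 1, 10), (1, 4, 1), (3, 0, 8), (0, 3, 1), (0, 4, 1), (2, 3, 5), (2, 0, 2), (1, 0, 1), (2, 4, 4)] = 2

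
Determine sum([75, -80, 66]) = 61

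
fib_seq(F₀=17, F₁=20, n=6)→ [17, 20, 37, 57, 94, 151]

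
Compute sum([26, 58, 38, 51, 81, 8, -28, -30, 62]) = 266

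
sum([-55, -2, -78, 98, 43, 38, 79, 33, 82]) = (-55) + (-2) + (-78) + 98 + 43 + 38 + 79 + 33 + 82
= 238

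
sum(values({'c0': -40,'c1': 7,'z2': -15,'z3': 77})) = (-40) + 7 + (-15) + 77
= 29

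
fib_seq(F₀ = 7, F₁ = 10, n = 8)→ F_2 = F_1 + F_0 = 17
F_3 = F_2 + F_1 = 27
F_4 = F_3 + F_2 = 44
...
= [7, 10, 17, 27, 44, 71, 115, 186]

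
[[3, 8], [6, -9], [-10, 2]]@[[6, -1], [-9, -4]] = [[-54, -35], [117, 30], [-78, 2]]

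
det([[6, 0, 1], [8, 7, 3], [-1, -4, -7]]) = (1)*(6)*det([[7, 3], [-4, -7]]) + (-1)*(0)*det([[8, 3], [-1, -7]]) + (1)*(1)*det([[8, 7], [-1, -4]])
= -222 + 0 + -25
= -247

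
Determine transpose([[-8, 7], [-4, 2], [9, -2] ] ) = [[-8, -4, 9], [7, 2, -2]]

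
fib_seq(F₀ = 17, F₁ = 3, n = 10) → F_2 = F_1 + F_0 = 20
F_3 = F_2 + F_1 = 23
F_4 = F_3 + F_2 = 43
...
= [17, 3, 20, 23, 43, 66, 109, 175, 284, 459]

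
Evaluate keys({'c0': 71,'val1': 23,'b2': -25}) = ['c0', 'val1', 'b2']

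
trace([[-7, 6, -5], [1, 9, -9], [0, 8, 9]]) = diagonal: (-7) + 9 + 9
= 11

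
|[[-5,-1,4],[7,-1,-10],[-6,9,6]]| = (1)*(-5)*det([[-1, -10], [9, 6]]) + (-1)*(-1)*det([[7, -10], [-6, 6]]) + (1)*(4)*det([[7, -1], [-6, 9]])
= -420 + -18 + 228
= -210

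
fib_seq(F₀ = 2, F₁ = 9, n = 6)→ [2, 9, 11, 20, 31, 51]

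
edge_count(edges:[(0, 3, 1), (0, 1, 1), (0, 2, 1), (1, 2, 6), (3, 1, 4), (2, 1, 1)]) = 6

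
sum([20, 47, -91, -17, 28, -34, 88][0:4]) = -41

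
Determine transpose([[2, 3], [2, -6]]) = [[2, 2], [3, -6]]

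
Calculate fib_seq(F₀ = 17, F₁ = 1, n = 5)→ [17, 1, 18, 19, 37]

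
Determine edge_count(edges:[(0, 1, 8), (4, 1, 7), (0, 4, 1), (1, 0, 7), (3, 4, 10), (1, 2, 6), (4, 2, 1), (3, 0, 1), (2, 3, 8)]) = 9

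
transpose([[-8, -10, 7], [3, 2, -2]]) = [[-8, 3], [-10, 2], [7, -2]]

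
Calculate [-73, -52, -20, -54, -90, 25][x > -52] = keep x where x > -52: -73✗, -52✗, -20✓, -54✗, -90✗, 25✓
= [-20, 25]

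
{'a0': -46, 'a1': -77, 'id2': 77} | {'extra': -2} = {'a0': -46, 'a1': -77, 'id2': 77, 'extra': -2}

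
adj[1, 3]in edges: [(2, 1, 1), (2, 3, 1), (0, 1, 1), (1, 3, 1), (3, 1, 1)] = 1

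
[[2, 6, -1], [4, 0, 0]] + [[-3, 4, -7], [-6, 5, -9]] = [[-1, 10, -8], [-2, 5, -9]]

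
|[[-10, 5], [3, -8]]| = (-10)*(-8) - (5)*(3)
= 65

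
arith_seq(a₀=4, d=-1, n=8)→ [4, 3, 2, 1, 0, -1, -2, -3]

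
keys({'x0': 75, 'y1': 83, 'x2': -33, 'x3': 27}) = ['x0', 'y1', 'x2', 'x3']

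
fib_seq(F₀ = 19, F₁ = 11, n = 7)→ [19, 11, 30, 41, 71, 112, 183]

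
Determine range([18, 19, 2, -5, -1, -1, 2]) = 24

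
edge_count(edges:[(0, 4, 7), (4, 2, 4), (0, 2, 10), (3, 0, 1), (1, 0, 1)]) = 5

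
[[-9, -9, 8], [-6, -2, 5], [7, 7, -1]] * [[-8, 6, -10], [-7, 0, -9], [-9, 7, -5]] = [[63, 2, 131], [17, -1, 53], [-96, 35, -128]]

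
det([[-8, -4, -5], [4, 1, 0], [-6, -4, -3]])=(1)*(-8)*det([[1, 0], [-4, -3]]) + (-1)*(-4)*det([[4, 0], [-6, -3]]) + (1)*(-5)*det([[4, 1], [-6, -4]])
= 24 + -48 + 50
= 26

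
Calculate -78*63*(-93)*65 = 29705130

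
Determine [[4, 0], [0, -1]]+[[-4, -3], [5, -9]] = [[0, -3], [5, -10]]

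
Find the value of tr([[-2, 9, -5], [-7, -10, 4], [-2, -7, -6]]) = diagonal: (-2) + (-10) + (-6)
= -18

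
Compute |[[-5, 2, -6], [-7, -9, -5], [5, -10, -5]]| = -785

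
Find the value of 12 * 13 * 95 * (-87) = -1289340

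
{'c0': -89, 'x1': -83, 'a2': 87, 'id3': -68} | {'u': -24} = {'c0': -89, 'x1': -83, 'a2': 87, 'id3': -68, 'u': -24}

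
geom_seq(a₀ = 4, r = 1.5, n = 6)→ a_0 = 4*1.5^0 = 4.0
a_1 = 4*1.5^1 = 6.0
a_2 = 4*1.5^2 = 9.0
...
= [4.0, 6.0, 9.0, 13.5, 20.25, 30.375]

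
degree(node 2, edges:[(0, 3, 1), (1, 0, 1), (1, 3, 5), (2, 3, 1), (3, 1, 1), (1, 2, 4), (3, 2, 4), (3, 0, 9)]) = incident: (2,3), (1,2), (3,2)
= 3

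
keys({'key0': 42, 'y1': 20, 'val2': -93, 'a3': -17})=['key0', 'y1', 'val2', 'a3']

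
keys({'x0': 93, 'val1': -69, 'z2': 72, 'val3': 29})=['x0', 'val1', 'z2', 'val3']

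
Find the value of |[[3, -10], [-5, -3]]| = -59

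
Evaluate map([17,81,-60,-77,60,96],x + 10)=17+10=27, 81+10=91, -60+10=-50, -77+10=-67, 60+10=70, 96+10=106
= [27, 91, -50, -67, 70, 106]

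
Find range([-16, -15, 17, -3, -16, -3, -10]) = 33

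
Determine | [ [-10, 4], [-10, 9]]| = (-10)*(9) - (4)*(-10)
= -50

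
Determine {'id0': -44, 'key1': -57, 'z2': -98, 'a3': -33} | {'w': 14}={'id0': -44, 'key1': -57, 'z2': -98, 'a3': -33, 'w': 14}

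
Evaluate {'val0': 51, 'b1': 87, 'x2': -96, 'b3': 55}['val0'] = 51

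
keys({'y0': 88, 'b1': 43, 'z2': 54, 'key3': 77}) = ['y0', 'b1', 'z2', 'key3']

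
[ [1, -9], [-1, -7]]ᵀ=[[1, -1], [-9, -7]]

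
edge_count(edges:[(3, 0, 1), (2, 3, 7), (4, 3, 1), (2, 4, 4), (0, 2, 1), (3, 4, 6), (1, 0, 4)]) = 7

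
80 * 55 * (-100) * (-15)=6600000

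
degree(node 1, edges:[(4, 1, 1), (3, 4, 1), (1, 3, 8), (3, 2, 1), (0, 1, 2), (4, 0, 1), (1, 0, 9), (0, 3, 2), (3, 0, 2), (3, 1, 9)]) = incident: (4,1), (1,3), (0,1), (1,0), (3,1)
= 5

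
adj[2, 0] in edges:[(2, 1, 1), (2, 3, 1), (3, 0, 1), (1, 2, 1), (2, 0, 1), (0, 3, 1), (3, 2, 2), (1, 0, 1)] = 1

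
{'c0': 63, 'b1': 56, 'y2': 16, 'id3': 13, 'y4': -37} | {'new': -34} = {'c0': 63, 'b1': 56, 'y2': 16, 'id3': 13, 'y4': -37, 'new': -34}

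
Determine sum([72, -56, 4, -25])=72 + (-56) + 4 + (-25)
= -5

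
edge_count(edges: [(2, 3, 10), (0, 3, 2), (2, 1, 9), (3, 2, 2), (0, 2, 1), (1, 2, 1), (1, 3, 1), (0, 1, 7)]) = 8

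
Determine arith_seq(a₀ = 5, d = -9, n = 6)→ [5, -4, -13, -22, -31, -40]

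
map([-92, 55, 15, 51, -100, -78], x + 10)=-92+10=-82, 55+10=65, 15+10=25, 51+10=61, -100+10=-90, -78+10=-68
= [-82, 65, 25, 61, -90, -68]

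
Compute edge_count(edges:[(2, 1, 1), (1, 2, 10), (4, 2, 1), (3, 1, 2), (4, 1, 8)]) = 5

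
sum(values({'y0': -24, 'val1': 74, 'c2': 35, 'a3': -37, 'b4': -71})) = -23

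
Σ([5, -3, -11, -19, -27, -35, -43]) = 5 + (-3) + (-11) + (-19) + (-27) + (-35) + (-43)
= -133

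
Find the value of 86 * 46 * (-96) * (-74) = 28103424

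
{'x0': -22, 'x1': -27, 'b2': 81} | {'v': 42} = {'x0': -22, 'x1': -27, 'b2': 81, 'v': 42}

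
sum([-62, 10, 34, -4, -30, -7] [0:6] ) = slice → [-62, 10, 34, -4, -30, -7]
(-62) + 10 + 34 + (-4) + (-30) + (-7)
= -59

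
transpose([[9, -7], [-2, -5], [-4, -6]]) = [[9, -2, -4], [-7, -5, -6]]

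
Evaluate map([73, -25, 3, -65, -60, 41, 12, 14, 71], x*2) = [146, -50, 6, -130, -120, 82, 24, 28, 142]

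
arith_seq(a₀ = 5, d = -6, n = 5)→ [5, -1, -7, -13, -19]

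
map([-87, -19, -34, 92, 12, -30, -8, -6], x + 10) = -87+10=-77, -19+10=-9, -34+10=-24, 92+10=102, 12+10=22, -30+10=-20, -8+10=2, -6+10=4
= [-77, -9, -24, 102, 22, -20, 2, 4]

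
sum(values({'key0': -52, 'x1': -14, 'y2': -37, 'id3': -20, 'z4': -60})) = -183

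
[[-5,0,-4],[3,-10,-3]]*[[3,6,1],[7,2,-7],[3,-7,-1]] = [[-27, -2, -1], [-70, 19, 76]]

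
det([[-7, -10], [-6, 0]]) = -60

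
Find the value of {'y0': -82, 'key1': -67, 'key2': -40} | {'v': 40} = {'y0': -82, 'key1': -67, 'key2': -40, 'v': 40}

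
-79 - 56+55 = -80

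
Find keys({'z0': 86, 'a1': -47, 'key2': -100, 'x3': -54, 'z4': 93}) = ['z0', 'a1', 'key2', 'x3', 'z4']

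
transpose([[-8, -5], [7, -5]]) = [[-8, 7], [-5, -5]]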